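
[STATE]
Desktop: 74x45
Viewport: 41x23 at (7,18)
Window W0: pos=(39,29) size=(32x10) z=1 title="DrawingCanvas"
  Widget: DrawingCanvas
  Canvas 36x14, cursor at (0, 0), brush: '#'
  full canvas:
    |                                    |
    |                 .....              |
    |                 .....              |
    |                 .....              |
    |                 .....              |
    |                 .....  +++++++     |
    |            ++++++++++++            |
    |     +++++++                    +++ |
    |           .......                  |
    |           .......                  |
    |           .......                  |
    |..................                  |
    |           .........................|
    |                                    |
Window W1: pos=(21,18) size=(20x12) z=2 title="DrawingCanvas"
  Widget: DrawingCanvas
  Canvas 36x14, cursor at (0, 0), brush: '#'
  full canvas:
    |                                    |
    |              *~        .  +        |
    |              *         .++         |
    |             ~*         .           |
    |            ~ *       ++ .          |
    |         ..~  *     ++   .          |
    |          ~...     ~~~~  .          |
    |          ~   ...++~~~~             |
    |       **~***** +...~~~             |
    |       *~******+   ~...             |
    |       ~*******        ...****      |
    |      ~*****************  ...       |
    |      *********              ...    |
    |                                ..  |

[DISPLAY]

              ┏━━━━━━━━━━━━━━━━━━┓       
              ┃ DrawingCanvas    ┃       
              ┠──────────────────┨       
              ┃+                 ┃       
              ┃              *~  ┃       
              ┃              *   ┃       
              ┃             ~*   ┃       
              ┃            ~ *   ┃       
              ┃         ..~  *   ┃       
              ┃          ~...    ┃       
              ┃          ~   ...+┃       
              ┗━━━━━━━━━━━━━━━━━━┛━━━━━━━
                                ┃ Drawing
                                ┠────────
                                ┃+       
                                ┃        
                                ┃        
                                ┃        
                                ┃        
                                ┃        
                                ┗━━━━━━━━
                                         
                                         


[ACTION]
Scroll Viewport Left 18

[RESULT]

                     ┏━━━━━━━━━━━━━━━━━━┓
                     ┃ DrawingCanvas    ┃
                     ┠──────────────────┨
                     ┃+                 ┃
                     ┃              *~  ┃
                     ┃              *   ┃
                     ┃             ~*   ┃
                     ┃            ~ *   ┃
                     ┃         ..~  *   ┃
                     ┃          ~...    ┃
                     ┃          ~   ...+┃
                     ┗━━━━━━━━━━━━━━━━━━┛
                                       ┃ 
                                       ┠─
                                       ┃+
                                       ┃ 
                                       ┃ 
                                       ┃ 
                                       ┃ 
                                       ┃ 
                                       ┗━
                                         
                                         


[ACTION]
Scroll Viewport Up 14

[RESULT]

                                         
                                         
                                         
                                         
                                         
                                         
                                         
                                         
                                         
                                         
                                         
                                         
                                         
                                         
                     ┏━━━━━━━━━━━━━━━━━━┓
                     ┃ DrawingCanvas    ┃
                     ┠──────────────────┨
                     ┃+                 ┃
                     ┃              *~  ┃
                     ┃              *   ┃
                     ┃             ~*   ┃
                     ┃            ~ *   ┃
                     ┃         ..~  *   ┃


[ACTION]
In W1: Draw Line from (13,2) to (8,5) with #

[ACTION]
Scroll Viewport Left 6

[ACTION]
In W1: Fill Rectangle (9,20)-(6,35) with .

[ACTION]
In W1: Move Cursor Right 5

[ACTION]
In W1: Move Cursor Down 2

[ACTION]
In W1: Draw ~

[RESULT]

                                         
                                         
                                         
                                         
                                         
                                         
                                         
                                         
                                         
                                         
                                         
                                         
                                         
                                         
                     ┏━━━━━━━━━━━━━━━━━━┓
                     ┃ DrawingCanvas    ┃
                     ┠──────────────────┨
                     ┃                  ┃
                     ┃              *~  ┃
                     ┃     ~        *   ┃
                     ┃             ~*   ┃
                     ┃            ~ *   ┃
                     ┃         ..~  *   ┃


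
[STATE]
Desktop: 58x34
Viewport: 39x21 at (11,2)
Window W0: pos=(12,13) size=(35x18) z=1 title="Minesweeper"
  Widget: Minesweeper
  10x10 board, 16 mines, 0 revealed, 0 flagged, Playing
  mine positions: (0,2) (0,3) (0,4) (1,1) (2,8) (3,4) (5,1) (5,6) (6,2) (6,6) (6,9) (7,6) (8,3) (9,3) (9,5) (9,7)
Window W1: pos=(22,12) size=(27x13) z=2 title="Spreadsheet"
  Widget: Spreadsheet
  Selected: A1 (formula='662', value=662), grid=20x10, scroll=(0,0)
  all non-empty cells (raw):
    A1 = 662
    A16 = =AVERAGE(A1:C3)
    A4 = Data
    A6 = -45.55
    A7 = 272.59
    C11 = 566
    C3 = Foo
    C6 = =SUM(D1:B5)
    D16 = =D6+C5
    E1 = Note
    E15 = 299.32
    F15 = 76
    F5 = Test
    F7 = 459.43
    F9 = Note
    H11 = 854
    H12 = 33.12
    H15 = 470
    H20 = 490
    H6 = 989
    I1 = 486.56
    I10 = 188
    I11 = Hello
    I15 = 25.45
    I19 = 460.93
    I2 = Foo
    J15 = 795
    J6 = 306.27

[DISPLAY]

                                       
                                       
                                       
                                       
                                       
                                       
                                       
                                       
                                       
                                       
           ┏━━━━━━━━━━━━━━━━━━━━━━━━━┓ 
 ┏━━━━━━━━━┃ Spreadsheet             ┃ 
 ┃ Mineswee┠─────────────────────────┨ 
 ┠─────────┃A1: 662                  ┃ 
 ┃■■■■■■■■■┃       A       B       C ┃ 
 ┃■■■■■■■■■┃-------------------------┃ 
 ┃■■■■■■■■■┃  1    [662]       0     ┃ 
 ┃■■■■■■■■■┃  2        0       0     ┃ 
 ┃■■■■■■■■■┃  3        0       0Foo  ┃ 
 ┃■■■■■■■■■┃  4 Data           0     ┃ 
 ┃■■■■■■■■■┃  5        0       0     ┃ 


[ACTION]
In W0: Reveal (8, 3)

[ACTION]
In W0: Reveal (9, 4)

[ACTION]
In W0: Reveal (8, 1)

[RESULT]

                                       
                                       
                                       
                                       
                                       
                                       
                                       
                                       
                                       
                                       
           ┏━━━━━━━━━━━━━━━━━━━━━━━━━┓ 
 ┏━━━━━━━━━┃ Spreadsheet             ┃ 
 ┃ Mineswee┠─────────────────────────┨ 
 ┠─────────┃A1: 662                  ┃ 
 ┃■■✹✹✹■■■■┃       A       B       C ┃ 
 ┃■✹■■■■■■■┃-------------------------┃ 
 ┃■■■■■■■■✹┃  1    [662]       0     ┃ 
 ┃■■■■✹■■■■┃  2        0       0     ┃ 
 ┃■■■■■■■■■┃  3        0       0Foo  ┃ 
 ┃■✹■■■■✹■■┃  4 Data           0     ┃ 
 ┃■■✹■■■✹■■┃  5        0       0     ┃ 


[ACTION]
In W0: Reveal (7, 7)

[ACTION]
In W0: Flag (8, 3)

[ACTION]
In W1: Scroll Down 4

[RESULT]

                                       
                                       
                                       
                                       
                                       
                                       
                                       
                                       
                                       
                                       
           ┏━━━━━━━━━━━━━━━━━━━━━━━━━┓ 
 ┏━━━━━━━━━┃ Spreadsheet             ┃ 
 ┃ Mineswee┠─────────────────────────┨ 
 ┠─────────┃A1: 662                  ┃ 
 ┃■■✹✹✹■■■■┃       A       B       C ┃ 
 ┃■✹■■■■■■■┃-------------------------┃ 
 ┃■■■■■■■■✹┃  5        0       0     ┃ 
 ┃■■■■✹■■■■┃  6   -45.55       0     ┃ 
 ┃■■■■■■■■■┃  7   272.59       0     ┃ 
 ┃■✹■■■■✹■■┃  8        0       0     ┃ 
 ┃■■✹■■■✹■■┃  9        0       0     ┃ 


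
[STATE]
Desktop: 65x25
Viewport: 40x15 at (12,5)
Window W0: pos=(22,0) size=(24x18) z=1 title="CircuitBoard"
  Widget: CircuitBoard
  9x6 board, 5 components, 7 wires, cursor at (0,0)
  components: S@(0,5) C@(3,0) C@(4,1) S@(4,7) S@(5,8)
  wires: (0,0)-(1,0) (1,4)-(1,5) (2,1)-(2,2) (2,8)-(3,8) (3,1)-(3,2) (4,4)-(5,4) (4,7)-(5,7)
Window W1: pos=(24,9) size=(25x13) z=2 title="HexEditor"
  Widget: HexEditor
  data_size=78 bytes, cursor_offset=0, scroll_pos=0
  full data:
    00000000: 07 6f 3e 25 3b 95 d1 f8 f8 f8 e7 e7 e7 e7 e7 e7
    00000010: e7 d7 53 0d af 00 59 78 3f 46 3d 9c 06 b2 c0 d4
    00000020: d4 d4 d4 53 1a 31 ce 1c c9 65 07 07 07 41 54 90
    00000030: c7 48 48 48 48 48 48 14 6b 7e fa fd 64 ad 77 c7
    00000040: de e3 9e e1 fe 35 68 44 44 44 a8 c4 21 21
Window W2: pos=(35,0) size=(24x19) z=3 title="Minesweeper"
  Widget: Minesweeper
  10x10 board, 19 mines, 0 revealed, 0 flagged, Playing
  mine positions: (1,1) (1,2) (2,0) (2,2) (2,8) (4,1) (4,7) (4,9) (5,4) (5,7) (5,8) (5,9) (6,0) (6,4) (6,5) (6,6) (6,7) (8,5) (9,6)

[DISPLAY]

          ┃    │       ┃■■■■■■■■■■      
          ┃1   ·       ┃■■■■■■■■■■      
          ┃            ┃■■■■■■■■■■      
          ┃2       · ─ ┃■■■■■■■■■■      
          ┃ ┏━━━━━━━━━━┃■■■■■■■■■■      
          ┃3┃ HexEditor┃■■■■■■■■■■      
          ┃ ┠──────────┃■■■■■■■■■■      
          ┃4┃00000000  ┃■■■■■■■■■■      
          ┃ ┃00000010  ┃                
          ┃5┃00000020  ┃                
          ┃C┃00000030  ┃                
          ┃ ┃00000040  ┃                
          ┗━┃          ┃                
            ┃          ┗━━━━━━━━━━━━━━━━
            ┃                       ┃   


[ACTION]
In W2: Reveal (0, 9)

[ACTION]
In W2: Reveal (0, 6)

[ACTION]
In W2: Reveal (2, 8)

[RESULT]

          ┃    │       ┃✹■✹2   1✹■      
          ┃1   ·       ┃■■■1  12■■      
          ┃            ┃■✹■1112✹■✹      
          ┃2       · ─ ┃■■■■✹■■✹✹✹      
          ┃ ┏━━━━━━━━━━┃✹■■■✹✹✹✹■■      
          ┃3┃ HexEditor┃■■■■■■■■■■      
          ┃ ┠──────────┃■■■■■✹■■■■      
          ┃4┃00000000  ┃■■■■■■✹■■■      
          ┃ ┃00000010  ┃                
          ┃5┃00000020  ┃                
          ┃C┃00000030  ┃                
          ┃ ┃00000040  ┃                
          ┗━┃          ┃                
            ┃          ┗━━━━━━━━━━━━━━━━
            ┃                       ┃   


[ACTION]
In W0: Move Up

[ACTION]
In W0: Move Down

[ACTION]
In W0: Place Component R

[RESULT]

          ┃    │       ┃✹■✹2   1✹■      
          ┃1  [R]      ┃■■■1  12■■      
          ┃            ┃■✹■1112✹■✹      
          ┃2       · ─ ┃■■■■✹■■✹✹✹      
          ┃ ┏━━━━━━━━━━┃✹■■■✹✹✹✹■■      
          ┃3┃ HexEditor┃■■■■■■■■■■      
          ┃ ┠──────────┃■■■■■✹■■■■      
          ┃4┃00000000  ┃■■■■■■✹■■■      
          ┃ ┃00000010  ┃                
          ┃5┃00000020  ┃                
          ┃C┃00000030  ┃                
          ┃ ┃00000040  ┃                
          ┗━┃          ┃                
            ┃          ┗━━━━━━━━━━━━━━━━
            ┃                       ┃   


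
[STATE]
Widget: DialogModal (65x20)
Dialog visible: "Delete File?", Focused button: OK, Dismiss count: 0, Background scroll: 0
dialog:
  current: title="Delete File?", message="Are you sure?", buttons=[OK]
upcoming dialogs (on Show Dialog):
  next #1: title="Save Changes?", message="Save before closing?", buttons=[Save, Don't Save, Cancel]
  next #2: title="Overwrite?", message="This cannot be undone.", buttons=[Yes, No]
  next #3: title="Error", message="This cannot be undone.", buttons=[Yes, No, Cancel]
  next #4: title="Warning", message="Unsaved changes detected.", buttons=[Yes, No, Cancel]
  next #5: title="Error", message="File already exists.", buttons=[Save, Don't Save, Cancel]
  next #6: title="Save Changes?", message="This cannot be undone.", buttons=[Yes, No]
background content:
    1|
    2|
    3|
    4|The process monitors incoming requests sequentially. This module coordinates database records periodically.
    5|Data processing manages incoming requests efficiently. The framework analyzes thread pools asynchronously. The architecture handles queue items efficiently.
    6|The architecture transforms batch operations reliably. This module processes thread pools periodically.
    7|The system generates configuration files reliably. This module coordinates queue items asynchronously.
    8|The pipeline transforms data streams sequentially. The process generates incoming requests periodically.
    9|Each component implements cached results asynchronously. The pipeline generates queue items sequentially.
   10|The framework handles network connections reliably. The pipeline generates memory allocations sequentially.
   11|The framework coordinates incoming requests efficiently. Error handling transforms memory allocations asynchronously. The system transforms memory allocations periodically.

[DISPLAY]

                                                                 
                                                                 
                                                                 
The process monitors incoming requests sequentially. This module 
Data processing manages incoming requests efficiently. The framew
The architecture transforms batch operations reliably. This modul
The system generates configuration files reliably. This module co
The pipeline transforms ┌───────────────┐entially. The process ge
Each component implement│  Delete File? │asynchronously. The pipe
The framework handles ne│ Are you sure? │ reliably. The pipeline 
The framework coordinate│      [OK]     │ts efficiently. Error ha
                        └───────────────┘                        
                                                                 
                                                                 
                                                                 
                                                                 
                                                                 
                                                                 
                                                                 
                                                                 


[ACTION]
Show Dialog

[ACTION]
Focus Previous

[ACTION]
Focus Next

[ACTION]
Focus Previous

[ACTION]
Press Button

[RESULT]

                                                                 
                                                                 
                                                                 
The process monitors incoming requests sequentially. This module 
Data processing manages incoming requests efficiently. The framew
The architecture transforms batch operations reliably. This modul
The system generates configuration files reliably. This module co
The pipeline transforms data streams sequentially. The process ge
Each component implements cached results asynchronously. The pipe
The framework handles network connections reliably. The pipeline 
The framework coordinates incoming requests efficiently. Error ha
                                                                 
                                                                 
                                                                 
                                                                 
                                                                 
                                                                 
                                                                 
                                                                 
                                                                 


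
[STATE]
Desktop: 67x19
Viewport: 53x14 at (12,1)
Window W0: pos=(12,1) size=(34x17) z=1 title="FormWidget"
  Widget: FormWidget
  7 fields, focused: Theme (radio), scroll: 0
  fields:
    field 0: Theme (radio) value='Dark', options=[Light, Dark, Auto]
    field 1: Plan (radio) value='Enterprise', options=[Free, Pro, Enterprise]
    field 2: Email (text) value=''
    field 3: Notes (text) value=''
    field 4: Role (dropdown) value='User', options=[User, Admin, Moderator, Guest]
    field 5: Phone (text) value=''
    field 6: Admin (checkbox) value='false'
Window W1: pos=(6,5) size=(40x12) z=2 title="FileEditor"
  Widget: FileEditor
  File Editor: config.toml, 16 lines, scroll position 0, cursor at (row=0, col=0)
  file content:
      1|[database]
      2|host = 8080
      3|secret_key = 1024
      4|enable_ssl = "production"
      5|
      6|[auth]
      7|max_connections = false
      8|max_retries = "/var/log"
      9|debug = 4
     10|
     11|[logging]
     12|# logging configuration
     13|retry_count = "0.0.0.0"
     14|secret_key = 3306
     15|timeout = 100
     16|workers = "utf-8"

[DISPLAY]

┏━━━━━━━━━━━━━━━━━━━━━━━━━━━━━━━━┓                   
┃ FormWidget                     ┃                   
┠────────────────────────────────┨                   
┃> Theme:      ( ) Light  (●) Dar┃                   
━━━━━━━━━━━━━━━━━━━━━━━━━━━━━━━━━┓                   
Editor                           ┃                   
─────────────────────────────────┨                   
base]                           ▲┃                   
= 8080                          █┃                   
t_key = 1024                    ░┃                   
e_ssl = "production"            ░┃                   
                                ░┃                   
]                               ░┃                   
onnections = false              ░┃                   


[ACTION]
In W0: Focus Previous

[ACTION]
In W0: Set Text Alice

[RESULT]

┏━━━━━━━━━━━━━━━━━━━━━━━━━━━━━━━━┓                   
┃ FormWidget                     ┃                   
┠────────────────────────────────┨                   
┃  Theme:      ( ) Light  (●) Dar┃                   
━━━━━━━━━━━━━━━━━━━━━━━━━━━━━━━━━┓                   
Editor                           ┃                   
─────────────────────────────────┨                   
base]                           ▲┃                   
= 8080                          █┃                   
t_key = 1024                    ░┃                   
e_ssl = "production"            ░┃                   
                                ░┃                   
]                               ░┃                   
onnections = false              ░┃                   


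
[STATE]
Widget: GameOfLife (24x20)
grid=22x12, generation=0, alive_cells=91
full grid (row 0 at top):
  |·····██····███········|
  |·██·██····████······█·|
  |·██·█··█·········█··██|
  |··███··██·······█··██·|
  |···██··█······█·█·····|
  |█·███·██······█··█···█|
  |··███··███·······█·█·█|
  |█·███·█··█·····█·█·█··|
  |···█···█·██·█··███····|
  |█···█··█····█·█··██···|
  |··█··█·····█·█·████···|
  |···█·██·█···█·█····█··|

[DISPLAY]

Gen: 0                  
·····██····███········  
·██·██····████······█·  
·██·█··█·········█··██  
··███··██·······█··██·  
···██··█······█·█·····  
█·███·██······█··█···█  
··███··███·······█·█·█  
█·███·█··█·····█·█·█··  
···█···█·██·█··███····  
█···█··█····█·█··██···  
··█··█·····█·█·████···  
···█·██·█···█·█····█··  
                        
                        
                        
                        
                        
                        
                        


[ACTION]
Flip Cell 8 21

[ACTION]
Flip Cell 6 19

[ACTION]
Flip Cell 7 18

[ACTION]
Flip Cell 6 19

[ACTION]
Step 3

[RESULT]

Gen: 3                  
···█·█················  
·····█··█████·······█·  
··███···█··██···██·█·█  
█·······██······█████·  
·█··············█·███·  
·█···██·········█··██·  
·····████·····██··█··█  
·█·███·█···██··█··███·  
·█·██·····██████······  
···██··██····█········  
···█·███···█······█···  
····███·····██···██···  
                        
                        
                        
                        
                        
                        
                        


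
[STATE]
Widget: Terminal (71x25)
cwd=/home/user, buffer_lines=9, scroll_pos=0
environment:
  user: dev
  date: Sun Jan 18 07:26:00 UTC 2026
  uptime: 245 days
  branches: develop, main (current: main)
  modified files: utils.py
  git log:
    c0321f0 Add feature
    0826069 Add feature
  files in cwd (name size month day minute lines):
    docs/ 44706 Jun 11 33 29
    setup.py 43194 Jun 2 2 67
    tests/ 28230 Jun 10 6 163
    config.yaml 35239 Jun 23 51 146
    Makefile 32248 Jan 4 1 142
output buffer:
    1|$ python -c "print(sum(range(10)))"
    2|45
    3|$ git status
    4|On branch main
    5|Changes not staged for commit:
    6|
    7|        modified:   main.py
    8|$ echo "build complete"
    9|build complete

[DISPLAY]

$ python -c "print(sum(range(10)))"                                    
45                                                                     
$ git status                                                           
On branch main                                                         
Changes not staged for commit:                                         
                                                                       
        modified:   main.py                                            
$ echo "build complete"                                                
build complete                                                         
$ █                                                                    
                                                                       
                                                                       
                                                                       
                                                                       
                                                                       
                                                                       
                                                                       
                                                                       
                                                                       
                                                                       
                                                                       
                                                                       
                                                                       
                                                                       
                                                                       


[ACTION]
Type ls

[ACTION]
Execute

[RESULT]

$ python -c "print(sum(range(10)))"                                    
45                                                                     
$ git status                                                           
On branch main                                                         
Changes not staged for commit:                                         
                                                                       
        modified:   main.py                                            
$ echo "build complete"                                                
build complete                                                         
$ ls                                                                   
docs/  setup.py  tests/  config.yaml  Makefile                         
$ █                                                                    
                                                                       
                                                                       
                                                                       
                                                                       
                                                                       
                                                                       
                                                                       
                                                                       
                                                                       
                                                                       
                                                                       
                                                                       
                                                                       


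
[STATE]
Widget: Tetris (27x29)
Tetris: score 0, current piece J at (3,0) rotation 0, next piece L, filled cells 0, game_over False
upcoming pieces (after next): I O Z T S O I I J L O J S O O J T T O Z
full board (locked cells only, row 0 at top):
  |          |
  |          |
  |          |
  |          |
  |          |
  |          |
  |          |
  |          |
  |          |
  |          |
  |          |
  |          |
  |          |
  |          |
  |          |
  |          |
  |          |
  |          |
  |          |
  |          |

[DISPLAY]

   █      │Next:           
   ███    │  ▒             
          │▒▒▒             
          │                
          │                
          │                
          │Score:          
          │0               
          │                
          │                
          │                
          │                
          │                
          │                
          │                
          │                
          │                
          │                
          │                
          │                
          │                
          │                
          │                
          │                
          │                
          │                
          │                
          │                
          │                


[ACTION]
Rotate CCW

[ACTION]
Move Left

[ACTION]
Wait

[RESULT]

          │Next:           
   █      │  ▒             
   █      │▒▒▒             
  ██      │                
          │                
          │                
          │Score:          
          │0               
          │                
          │                
          │                
          │                
          │                
          │                
          │                
          │                
          │                
          │                
          │                
          │                
          │                
          │                
          │                
          │                
          │                
          │                
          │                
          │                
          │                


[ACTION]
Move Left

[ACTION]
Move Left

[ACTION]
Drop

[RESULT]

          │Next:           
          │  ▒             
 █        │▒▒▒             
 █        │                
██        │                
          │                
          │Score:          
          │0               
          │                
          │                
          │                
          │                
          │                
          │                
          │                
          │                
          │                
          │                
          │                
          │                
          │                
          │                
          │                
          │                
          │                
          │                
          │                
          │                
          │                


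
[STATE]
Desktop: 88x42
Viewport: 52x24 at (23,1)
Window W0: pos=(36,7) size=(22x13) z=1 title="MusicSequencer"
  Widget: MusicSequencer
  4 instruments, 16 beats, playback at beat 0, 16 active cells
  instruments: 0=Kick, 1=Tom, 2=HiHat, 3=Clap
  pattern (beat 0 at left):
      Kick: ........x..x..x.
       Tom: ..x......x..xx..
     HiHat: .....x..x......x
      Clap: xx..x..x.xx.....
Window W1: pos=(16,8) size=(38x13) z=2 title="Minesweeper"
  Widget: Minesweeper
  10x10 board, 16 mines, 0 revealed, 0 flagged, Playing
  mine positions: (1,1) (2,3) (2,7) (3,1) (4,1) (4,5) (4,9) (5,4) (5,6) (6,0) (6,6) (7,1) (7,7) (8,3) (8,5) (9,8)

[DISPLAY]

                                                    
                                                    
                                                    
                                                    
                                                    
                                                    
             ┏━━━━━━━━━━━━━━━━━━━━┓                 
━━━━━━━━━━━━━━━━━━━━━━━━━━━━━━┓   ┃                 
weeper                        ┃───┨                 
──────────────────────────────┨123┃                 
■■■■                          ┃█··┃                 
■■■■                          ┃·██┃                 
■■■■                          ┃···┃                 
■■■■                          ┃···┃                 
■■■■                          ┃   ┃                 
■■■■                          ┃   ┃                 
■■■■                          ┃   ┃                 
■■■■                          ┃   ┃                 
■■■■                          ┃━━━┛                 
━━━━━━━━━━━━━━━━━━━━━━━━━━━━━━┛                     
                                                    
                                                    
                                                    
                                                    


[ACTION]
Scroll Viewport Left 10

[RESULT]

                                                    
                                                    
                                                    
                                                    
                                                    
                                                    
                       ┏━━━━━━━━━━━━━━━━━━━━┓       
   ┏━━━━━━━━━━━━━━━━━━━━━━━━━━━━━━━━━━━━┓   ┃       
   ┃ Minesweeper                        ┃───┨       
   ┠────────────────────────────────────┨123┃       
   ┃■■■■■■■■■■                          ┃█··┃       
   ┃■■■■■■■■■■                          ┃·██┃       
   ┃■■■■■■■■■■                          ┃···┃       
   ┃■■■■■■■■■■                          ┃···┃       
   ┃■■■■■■■■■■                          ┃   ┃       
   ┃■■■■■■■■■■                          ┃   ┃       
   ┃■■■■■■■■■■                          ┃   ┃       
   ┃■■■■■■■■■■                          ┃   ┃       
   ┃■■■■■■■■■■                          ┃━━━┛       
   ┗━━━━━━━━━━━━━━━━━━━━━━━━━━━━━━━━━━━━┛           
                                                    
                                                    
                                                    
                                                    


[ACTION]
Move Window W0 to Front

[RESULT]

                                                    
                                                    
                                                    
                                                    
                                                    
                                                    
                       ┏━━━━━━━━━━━━━━━━━━━━┓       
   ┏━━━━━━━━━━━━━━━━━━━┃ MusicSequencer     ┃       
   ┃ Minesweeper       ┠────────────────────┨       
   ┠───────────────────┃      ▼1234567890123┃       
   ┃■■■■■■■■■■         ┃  Kick········█··█··┃       
   ┃■■■■■■■■■■         ┃   Tom··█······█··██┃       
   ┃■■■■■■■■■■         ┃ HiHat·····█··█·····┃       
   ┃■■■■■■■■■■         ┃  Clap██··█··█·██···┃       
   ┃■■■■■■■■■■         ┃                    ┃       
   ┃■■■■■■■■■■         ┃                    ┃       
   ┃■■■■■■■■■■         ┃                    ┃       
   ┃■■■■■■■■■■         ┃                    ┃       
   ┃■■■■■■■■■■         ┗━━━━━━━━━━━━━━━━━━━━┛       
   ┗━━━━━━━━━━━━━━━━━━━━━━━━━━━━━━━━━━━━┛           
                                                    
                                                    
                                                    
                                                    


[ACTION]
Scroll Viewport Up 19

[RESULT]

                                                    
                                                    
                                                    
                                                    
                                                    
                                                    
                                                    
                       ┏━━━━━━━━━━━━━━━━━━━━┓       
   ┏━━━━━━━━━━━━━━━━━━━┃ MusicSequencer     ┃       
   ┃ Minesweeper       ┠────────────────────┨       
   ┠───────────────────┃      ▼1234567890123┃       
   ┃■■■■■■■■■■         ┃  Kick········█··█··┃       
   ┃■■■■■■■■■■         ┃   Tom··█······█··██┃       
   ┃■■■■■■■■■■         ┃ HiHat·····█··█·····┃       
   ┃■■■■■■■■■■         ┃  Clap██··█··█·██···┃       
   ┃■■■■■■■■■■         ┃                    ┃       
   ┃■■■■■■■■■■         ┃                    ┃       
   ┃■■■■■■■■■■         ┃                    ┃       
   ┃■■■■■■■■■■         ┃                    ┃       
   ┃■■■■■■■■■■         ┗━━━━━━━━━━━━━━━━━━━━┛       
   ┗━━━━━━━━━━━━━━━━━━━━━━━━━━━━━━━━━━━━┛           
                                                    
                                                    
                                                    
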